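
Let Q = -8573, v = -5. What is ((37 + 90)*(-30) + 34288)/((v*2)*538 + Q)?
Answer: -30478/13953 ≈ -2.1843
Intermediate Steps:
((37 + 90)*(-30) + 34288)/((v*2)*538 + Q) = ((37 + 90)*(-30) + 34288)/(-5*2*538 - 8573) = (127*(-30) + 34288)/(-10*538 - 8573) = (-3810 + 34288)/(-5380 - 8573) = 30478/(-13953) = 30478*(-1/13953) = -30478/13953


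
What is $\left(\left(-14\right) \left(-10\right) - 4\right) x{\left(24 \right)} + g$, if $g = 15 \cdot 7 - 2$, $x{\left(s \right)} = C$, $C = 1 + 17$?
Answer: $2551$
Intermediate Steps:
$C = 18$
$x{\left(s \right)} = 18$
$g = 103$ ($g = 105 - 2 = 103$)
$\left(\left(-14\right) \left(-10\right) - 4\right) x{\left(24 \right)} + g = \left(\left(-14\right) \left(-10\right) - 4\right) 18 + 103 = \left(140 - 4\right) 18 + 103 = 136 \cdot 18 + 103 = 2448 + 103 = 2551$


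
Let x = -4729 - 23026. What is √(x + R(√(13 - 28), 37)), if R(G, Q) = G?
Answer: √(-27755 + I*√15) ≈ 0.012 + 166.6*I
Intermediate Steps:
x = -27755
√(x + R(√(13 - 28), 37)) = √(-27755 + √(13 - 28)) = √(-27755 + √(-15)) = √(-27755 + I*√15)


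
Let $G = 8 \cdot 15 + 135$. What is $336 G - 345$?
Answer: $85335$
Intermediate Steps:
$G = 255$ ($G = 120 + 135 = 255$)
$336 G - 345 = 336 \cdot 255 - 345 = 85680 - 345 = 85335$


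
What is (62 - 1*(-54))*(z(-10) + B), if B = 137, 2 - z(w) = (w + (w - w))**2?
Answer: 4524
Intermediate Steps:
z(w) = 2 - w**2 (z(w) = 2 - (w + (w - w))**2 = 2 - (w + 0)**2 = 2 - w**2)
(62 - 1*(-54))*(z(-10) + B) = (62 - 1*(-54))*((2 - 1*(-10)**2) + 137) = (62 + 54)*((2 - 1*100) + 137) = 116*((2 - 100) + 137) = 116*(-98 + 137) = 116*39 = 4524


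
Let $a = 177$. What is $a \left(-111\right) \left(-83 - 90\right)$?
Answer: $3398931$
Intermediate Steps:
$a \left(-111\right) \left(-83 - 90\right) = 177 \left(-111\right) \left(-83 - 90\right) = - 19647 \left(-83 - 90\right) = \left(-19647\right) \left(-173\right) = 3398931$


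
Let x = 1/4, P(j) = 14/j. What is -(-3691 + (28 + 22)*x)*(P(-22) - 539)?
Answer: -21835576/11 ≈ -1.9851e+6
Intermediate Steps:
x = 1/4 ≈ 0.25000
-(-3691 + (28 + 22)*x)*(P(-22) - 539) = -(-3691 + (28 + 22)*(1/4))*(14/(-22) - 539) = -(-3691 + 50*(1/4))*(14*(-1/22) - 539) = -(-3691 + 25/2)*(-7/11 - 539) = -(-7357)*(-5936)/(2*11) = -1*21835576/11 = -21835576/11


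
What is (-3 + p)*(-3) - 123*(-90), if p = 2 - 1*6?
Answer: 11091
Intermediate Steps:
p = -4 (p = 2 - 6 = -4)
(-3 + p)*(-3) - 123*(-90) = (-3 - 4)*(-3) - 123*(-90) = -7*(-3) + 11070 = 21 + 11070 = 11091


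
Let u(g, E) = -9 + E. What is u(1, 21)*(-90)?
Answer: -1080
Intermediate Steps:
u(1, 21)*(-90) = (-9 + 21)*(-90) = 12*(-90) = -1080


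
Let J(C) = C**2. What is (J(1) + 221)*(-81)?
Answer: -17982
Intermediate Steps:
(J(1) + 221)*(-81) = (1**2 + 221)*(-81) = (1 + 221)*(-81) = 222*(-81) = -17982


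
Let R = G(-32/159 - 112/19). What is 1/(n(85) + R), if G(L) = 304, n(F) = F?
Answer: 1/389 ≈ 0.0025707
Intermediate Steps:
R = 304
1/(n(85) + R) = 1/(85 + 304) = 1/389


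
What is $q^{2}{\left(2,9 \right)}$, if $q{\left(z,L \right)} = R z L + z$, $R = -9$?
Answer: $25600$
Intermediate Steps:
$q{\left(z,L \right)} = z - 9 L z$ ($q{\left(z,L \right)} = - 9 z L + z = - 9 L z + z = z - 9 L z$)
$q^{2}{\left(2,9 \right)} = \left(2 \left(1 - 81\right)\right)^{2} = \left(2 \left(-80\right)\right)^{2} = \left(-160\right)^{2} = 25600$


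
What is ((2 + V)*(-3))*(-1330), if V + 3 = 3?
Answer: 7980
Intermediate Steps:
V = 0 (V = -3 + 3 = 0)
((2 + V)*(-3))*(-1330) = ((2 + 0)*(-3))*(-1330) = (2*(-3))*(-1330) = -6*(-1330) = 7980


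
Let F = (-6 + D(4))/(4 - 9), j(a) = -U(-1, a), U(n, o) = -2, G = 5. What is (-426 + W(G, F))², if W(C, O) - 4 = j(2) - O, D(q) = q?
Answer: 4418404/25 ≈ 1.7674e+5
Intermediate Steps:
j(a) = 2 (j(a) = -1*(-2) = 2)
F = ⅖ (F = (-6 + 4)/(4 - 9) = -2/(-5) = -2*(-⅕) = ⅖ ≈ 0.40000)
W(C, O) = 6 - O (W(C, O) = 4 + (2 - O) = 6 - O)
(-426 + W(G, F))² = (-426 + (6 - 1*⅖))² = (-426 + (6 - ⅖))² = (-426 + 28/5)² = (-2102/5)² = 4418404/25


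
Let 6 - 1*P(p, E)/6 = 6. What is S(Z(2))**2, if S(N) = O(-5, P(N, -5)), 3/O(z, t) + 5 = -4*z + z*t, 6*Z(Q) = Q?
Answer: 1/25 ≈ 0.040000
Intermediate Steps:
Z(Q) = Q/6
P(p, E) = 0 (P(p, E) = 36 - 6*6 = 36 - 36 = 0)
O(z, t) = 3/(-5 - 4*z + t*z) (O(z, t) = 3/(-5 + (-4*z + z*t)) = 3/(-5 + (-4*z + t*z)) = 3/(-5 - 4*z + t*z))
S(N) = 1/5 (S(N) = 3/(-5 - 4*(-5) + 0*(-5)) = 3/(-5 + 20 + 0) = 3/15 = 3*(1/15) = 1/5)
S(Z(2))**2 = (1/5)**2 = 1/25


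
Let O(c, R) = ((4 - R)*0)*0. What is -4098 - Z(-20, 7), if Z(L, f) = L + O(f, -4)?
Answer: -4078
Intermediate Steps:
O(c, R) = 0 (O(c, R) = 0*0 = 0)
Z(L, f) = L (Z(L, f) = L + 0 = L)
-4098 - Z(-20, 7) = -4098 - 1*(-20) = -4098 + 20 = -4078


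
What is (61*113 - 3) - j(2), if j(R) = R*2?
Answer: 6886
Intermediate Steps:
j(R) = 2*R
(61*113 - 3) - j(2) = (61*113 - 3) - 2*2 = (6893 - 3) - 1*4 = 6890 - 4 = 6886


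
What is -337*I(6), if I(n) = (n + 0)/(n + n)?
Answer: -337/2 ≈ -168.50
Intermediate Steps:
I(n) = ½ (I(n) = n/((2*n)) = n*(1/(2*n)) = ½)
-337*I(6) = -337*½ = -337/2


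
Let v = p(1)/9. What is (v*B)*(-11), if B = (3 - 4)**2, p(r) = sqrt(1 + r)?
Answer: -11*sqrt(2)/9 ≈ -1.7285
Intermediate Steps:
B = 1 (B = (-1)**2 = 1)
v = sqrt(2)/9 (v = sqrt(1 + 1)/9 = sqrt(2)*(1/9) = sqrt(2)/9 ≈ 0.15713)
(v*B)*(-11) = ((sqrt(2)/9)*1)*(-11) = (sqrt(2)/9)*(-11) = -11*sqrt(2)/9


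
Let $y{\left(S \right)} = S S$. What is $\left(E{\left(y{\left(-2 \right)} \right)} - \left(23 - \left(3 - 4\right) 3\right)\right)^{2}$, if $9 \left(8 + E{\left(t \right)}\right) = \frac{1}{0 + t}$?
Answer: $\frac{1495729}{1296} \approx 1154.1$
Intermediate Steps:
$y{\left(S \right)} = S^{2}$
$E{\left(t \right)} = -8 + \frac{1}{9 t}$ ($E{\left(t \right)} = -8 + \frac{1}{9 \left(0 + t\right)} = -8 + \frac{1}{9 t}$)
$\left(E{\left(y{\left(-2 \right)} \right)} - \left(23 - \left(3 - 4\right) 3\right)\right)^{2} = \left(\left(-8 + \frac{1}{9 \left(-2\right)^{2}}\right) - \left(23 - \left(3 - 4\right) 3\right)\right)^{2} = \left(\left(-8 + \frac{1}{9 \cdot 4}\right) - 26\right)^{2} = \left(\left(-8 + \frac{1}{9} \cdot \frac{1}{4}\right) - 26\right)^{2} = \left(\left(-8 + \frac{1}{36}\right) - 26\right)^{2} = \left(- \frac{287}{36} - 26\right)^{2} = \left(- \frac{1223}{36}\right)^{2} = \frac{1495729}{1296}$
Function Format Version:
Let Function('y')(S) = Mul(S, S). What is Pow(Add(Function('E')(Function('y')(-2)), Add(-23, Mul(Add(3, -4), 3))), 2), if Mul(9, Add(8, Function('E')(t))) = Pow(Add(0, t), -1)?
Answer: Rational(1495729, 1296) ≈ 1154.1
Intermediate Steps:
Function('y')(S) = Pow(S, 2)
Function('E')(t) = Add(-8, Mul(Rational(1, 9), Pow(t, -1))) (Function('E')(t) = Add(-8, Mul(Rational(1, 9), Pow(Add(0, t), -1))) = Add(-8, Mul(Rational(1, 9), Pow(t, -1))))
Pow(Add(Function('E')(Function('y')(-2)), Add(-23, Mul(Add(3, -4), 3))), 2) = Pow(Add(Add(-8, Mul(Rational(1, 9), Pow(Pow(-2, 2), -1))), Add(-23, Mul(Add(3, -4), 3))), 2) = Pow(Add(Add(-8, Mul(Rational(1, 9), Pow(4, -1))), Add(-23, Mul(-1, 3))), 2) = Pow(Add(Add(-8, Mul(Rational(1, 9), Rational(1, 4))), Add(-23, -3)), 2) = Pow(Add(Add(-8, Rational(1, 36)), -26), 2) = Pow(Add(Rational(-287, 36), -26), 2) = Pow(Rational(-1223, 36), 2) = Rational(1495729, 1296)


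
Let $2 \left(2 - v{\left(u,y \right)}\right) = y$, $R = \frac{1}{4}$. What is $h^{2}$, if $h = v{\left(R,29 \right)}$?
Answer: $\frac{625}{4} \approx 156.25$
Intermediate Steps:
$R = \frac{1}{4} \approx 0.25$
$v{\left(u,y \right)} = 2 - \frac{y}{2}$
$h = - \frac{25}{2}$ ($h = 2 - \frac{29}{2} = - \frac{25}{2} \approx -12.5$)
$h^{2} = \left(- \frac{25}{2}\right)^{2} = \frac{625}{4}$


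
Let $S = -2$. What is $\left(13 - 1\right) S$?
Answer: $-24$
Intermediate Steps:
$\left(13 - 1\right) S = \left(13 - 1\right) \left(-2\right) = 12 \left(-2\right) = -24$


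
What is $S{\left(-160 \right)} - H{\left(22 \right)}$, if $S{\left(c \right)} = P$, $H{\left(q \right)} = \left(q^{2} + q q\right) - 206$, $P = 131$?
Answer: $-631$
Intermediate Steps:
$H{\left(q \right)} = -206 + 2 q^{2}$ ($H{\left(q \right)} = \left(q^{2} + q^{2}\right) - 206 = 2 q^{2} - 206 = -206 + 2 q^{2}$)
$S{\left(c \right)} = 131$
$S{\left(-160 \right)} - H{\left(22 \right)} = 131 - \left(-206 + 2 \cdot 22^{2}\right) = 131 - \left(-206 + 2 \cdot 484\right) = 131 - \left(-206 + 968\right) = 131 - 762 = -631$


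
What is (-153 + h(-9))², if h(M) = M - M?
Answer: 23409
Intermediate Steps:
h(M) = 0
(-153 + h(-9))² = (-153 + 0)² = (-153)² = 23409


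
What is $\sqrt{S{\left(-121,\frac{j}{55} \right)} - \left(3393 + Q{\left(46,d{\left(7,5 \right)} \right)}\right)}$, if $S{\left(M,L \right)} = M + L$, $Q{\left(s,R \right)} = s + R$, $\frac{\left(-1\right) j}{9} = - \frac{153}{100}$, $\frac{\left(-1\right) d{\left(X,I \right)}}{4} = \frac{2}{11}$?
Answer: $\frac{i \sqrt{1076604265}}{550} \approx 59.658 i$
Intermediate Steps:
$d{\left(X,I \right)} = - \frac{8}{11}$ ($d{\left(X,I \right)} = - 4 \cdot \frac{2}{11} = - 4 \cdot 2 \cdot \frac{1}{11} = \left(-4\right) \frac{2}{11} = - \frac{8}{11}$)
$j = \frac{1377}{100}$ ($j = - 9 \left(- \frac{153}{100}\right) = - 9 \left(\left(-153\right) \frac{1}{100}\right) = \left(-9\right) \left(- \frac{153}{100}\right) = \frac{1377}{100} \approx 13.77$)
$Q{\left(s,R \right)} = R + s$
$S{\left(M,L \right)} = L + M$
$\sqrt{S{\left(-121,\frac{j}{55} \right)} - \left(3393 + Q{\left(46,d{\left(7,5 \right)} \right)}\right)} = \sqrt{\left(\frac{1377}{100 \cdot 55} - 121\right) - \frac{37821}{11}} = \sqrt{\left(\frac{1377}{100} \cdot \frac{1}{55} - 121\right) - \frac{37821}{11}} = \sqrt{\left(\frac{1377}{5500} - 121\right) - \frac{37821}{11}} = \sqrt{- \frac{664123}{5500} - \frac{37821}{11}} = \sqrt{- \frac{19574623}{5500}} = \frac{i \sqrt{1076604265}}{550}$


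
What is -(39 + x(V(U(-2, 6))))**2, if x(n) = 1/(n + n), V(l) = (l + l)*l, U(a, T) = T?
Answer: -31550689/20736 ≈ -1521.5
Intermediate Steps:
V(l) = 2*l**2 (V(l) = (2*l)*l = 2*l**2)
x(n) = 1/(2*n)
-(39 + x(V(U(-2, 6))))**2 = -(39 + 1/(2*((2*6**2))))**2 = -(39 + 1/(2*((2*36))))**2 = -(39 + (1/2)/72)**2 = -(39 + (1/2)*(1/72))**2 = -(39 + 1/144)**2 = -(5617/144)**2 = -1*31550689/20736 = -31550689/20736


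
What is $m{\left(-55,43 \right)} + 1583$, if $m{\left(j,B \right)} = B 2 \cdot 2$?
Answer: $1755$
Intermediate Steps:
$m{\left(j,B \right)} = 4 B$ ($m{\left(j,B \right)} = 2 B 2 = 4 B$)
$m{\left(-55,43 \right)} + 1583 = 4 \cdot 43 + 1583 = 172 + 1583 = 1755$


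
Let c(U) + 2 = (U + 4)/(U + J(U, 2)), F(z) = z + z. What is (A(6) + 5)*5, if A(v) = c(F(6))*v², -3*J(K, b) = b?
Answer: -1375/17 ≈ -80.882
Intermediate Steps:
J(K, b) = -b/3
F(z) = 2*z
c(U) = -2 + (4 + U)/(-⅔ + U) (c(U) = -2 + (U + 4)/(U - ⅓*2) = -2 + (4 + U)/(U - ⅔) = -2 + (4 + U)/(-⅔ + U))
A(v) = -10*v²/17 (A(v) = ((16 - 6*6)/(-2 + 3*(2*6)))*v² = ((16 - 3*12)/(-2 + 3*12))*v² = ((16 - 36)/(-2 + 36))*v² = (-20/34)*v² = ((1/34)*(-20))*v² = -10*v²/17)
(A(6) + 5)*5 = (-10/17*6² + 5)*5 = (-10/17*36 + 5)*5 = (-360/17 + 5)*5 = -275/17*5 = -1375/17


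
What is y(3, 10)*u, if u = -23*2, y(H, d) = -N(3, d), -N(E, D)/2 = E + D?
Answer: -1196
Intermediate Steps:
N(E, D) = -2*D - 2*E (N(E, D) = -2*(E + D) = -2*(D + E) = -2*D - 2*E)
y(H, d) = 6 + 2*d (y(H, d) = -(-2*d - 2*3) = -(-2*d - 6) = -(-6 - 2*d) = 6 + 2*d)
u = -46
y(3, 10)*u = (6 + 2*10)*(-46) = (6 + 20)*(-46) = 26*(-46) = -1196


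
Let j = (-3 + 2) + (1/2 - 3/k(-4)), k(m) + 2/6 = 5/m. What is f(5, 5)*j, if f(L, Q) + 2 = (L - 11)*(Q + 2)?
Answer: -1166/19 ≈ -61.368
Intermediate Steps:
k(m) = -1/3 + 5/m
f(L, Q) = -2 + (-11 + L)*(2 + Q) (f(L, Q) = -2 + (L - 11)*(Q + 2) = -2 + (-11 + L)*(2 + Q))
j = 53/38 (j = (-3 + 2) + (1/2 - 3*(-12/(15 - 1*(-4)))) = -1 + (1*(1/2) - 3*(-12/(15 + 4))) = -1 + (1/2 - 3/((1/3)*(-1/4)*19)) = -1 + (1/2 - 3/(-19/12)) = -1 + (1/2 - 3*(-12/19)) = -1 + (1/2 + 36/19) = -1 + 91/38 = 53/38 ≈ 1.3947)
f(5, 5)*j = (-24 - 11*5 + 2*5 + 5*5)*(53/38) = (-24 - 55 + 10 + 25)*(53/38) = -44*53/38 = -1166/19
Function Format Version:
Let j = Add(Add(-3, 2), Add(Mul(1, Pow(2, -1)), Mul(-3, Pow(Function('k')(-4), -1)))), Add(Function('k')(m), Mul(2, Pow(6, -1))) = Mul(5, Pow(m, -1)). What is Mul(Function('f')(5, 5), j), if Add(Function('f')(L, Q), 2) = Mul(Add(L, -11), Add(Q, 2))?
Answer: Rational(-1166, 19) ≈ -61.368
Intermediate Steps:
Function('k')(m) = Add(Rational(-1, 3), Mul(5, Pow(m, -1)))
Function('f')(L, Q) = Add(-2, Mul(Add(-11, L), Add(2, Q))) (Function('f')(L, Q) = Add(-2, Mul(Add(L, -11), Add(Q, 2))) = Add(-2, Mul(Add(-11, L), Add(2, Q))))
j = Rational(53, 38) (j = Add(Add(-3, 2), Add(Mul(1, Pow(2, -1)), Mul(-3, Pow(Mul(Rational(1, 3), Pow(-4, -1), Add(15, Mul(-1, -4))), -1)))) = Add(-1, Add(Mul(1, Rational(1, 2)), Mul(-3, Pow(Mul(Rational(1, 3), Rational(-1, 4), Add(15, 4)), -1)))) = Add(-1, Add(Rational(1, 2), Mul(-3, Pow(Mul(Rational(1, 3), Rational(-1, 4), 19), -1)))) = Add(-1, Add(Rational(1, 2), Mul(-3, Pow(Rational(-19, 12), -1)))) = Add(-1, Add(Rational(1, 2), Mul(-3, Rational(-12, 19)))) = Add(-1, Add(Rational(1, 2), Rational(36, 19))) = Add(-1, Rational(91, 38)) = Rational(53, 38) ≈ 1.3947)
Mul(Function('f')(5, 5), j) = Mul(Add(-24, Mul(-11, 5), Mul(2, 5), Mul(5, 5)), Rational(53, 38)) = Mul(Add(-24, -55, 10, 25), Rational(53, 38)) = Mul(-44, Rational(53, 38)) = Rational(-1166, 19)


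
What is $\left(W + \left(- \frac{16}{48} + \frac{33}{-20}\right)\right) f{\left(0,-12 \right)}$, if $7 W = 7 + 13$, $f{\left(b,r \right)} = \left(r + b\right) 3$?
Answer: $- \frac{1101}{35} \approx -31.457$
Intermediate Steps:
$f{\left(b,r \right)} = 3 b + 3 r$ ($f{\left(b,r \right)} = \left(b + r\right) 3 = 3 b + 3 r$)
$W = \frac{20}{7}$ ($W = \frac{7 + 13}{7} = \frac{1}{7} \cdot 20 = \frac{20}{7} \approx 2.8571$)
$\left(W + \left(- \frac{16}{48} + \frac{33}{-20}\right)\right) f{\left(0,-12 \right)} = \left(\frac{20}{7} + \left(- \frac{16}{48} + \frac{33}{-20}\right)\right) \left(3 \cdot 0 + 3 \left(-12\right)\right) = \left(\frac{20}{7} + \left(\left(-16\right) \frac{1}{48} + 33 \left(- \frac{1}{20}\right)\right)\right) \left(0 - 36\right) = \left(\frac{20}{7} - \frac{119}{60}\right) \left(-36\right) = \frac{367}{420} \left(-36\right) = - \frac{1101}{35}$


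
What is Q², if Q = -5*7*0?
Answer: 0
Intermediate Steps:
Q = 0 (Q = -35*0 = 0)
Q² = 0² = 0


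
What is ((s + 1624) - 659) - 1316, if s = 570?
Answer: 219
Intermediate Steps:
((s + 1624) - 659) - 1316 = ((570 + 1624) - 659) - 1316 = (2194 - 659) - 1316 = 1535 - 1316 = 219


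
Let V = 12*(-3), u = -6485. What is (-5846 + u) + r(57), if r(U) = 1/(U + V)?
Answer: -258950/21 ≈ -12331.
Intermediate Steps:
V = -36
r(U) = 1/(-36 + U) (r(U) = 1/(U - 36) = 1/(-36 + U))
(-5846 + u) + r(57) = (-5846 - 6485) + 1/(-36 + 57) = -12331 + 1/21 = -258950/21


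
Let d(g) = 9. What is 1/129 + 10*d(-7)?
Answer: 11611/129 ≈ 90.008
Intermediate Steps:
1/129 + 10*d(-7) = 1/129 + 10*9 = 1/129 + 90 = 11611/129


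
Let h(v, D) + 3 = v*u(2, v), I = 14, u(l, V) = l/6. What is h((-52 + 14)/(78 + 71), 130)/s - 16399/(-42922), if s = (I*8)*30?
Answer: 1755056903/4604672160 ≈ 0.38115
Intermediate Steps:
u(l, V) = l/6 (u(l, V) = l*(⅙) = l/6)
h(v, D) = -3 + v/3 (h(v, D) = -3 + v*((⅙)*2) = -3 + v*(⅓) = -3 + v/3)
s = 3360 (s = (14*8)*30 = 112*30 = 3360)
h((-52 + 14)/(78 + 71), 130)/s - 16399/(-42922) = (-3 + ((-52 + 14)/(78 + 71))/3)/3360 - 16399/(-42922) = (-3 + (-38/149)/3)*(1/3360) - 16399*(-1/42922) = (-3 + (-38*1/149)/3)*(1/3360) + 16399/42922 = (-3 + (⅓)*(-38/149))*(1/3360) + 16399/42922 = (-3 - 38/447)*(1/3360) + 16399/42922 = -1379/447*1/3360 + 16399/42922 = -197/214560 + 16399/42922 = 1755056903/4604672160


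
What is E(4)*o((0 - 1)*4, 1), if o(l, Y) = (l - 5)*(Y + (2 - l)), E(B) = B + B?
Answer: -504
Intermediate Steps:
E(B) = 2*B
o(l, Y) = (-5 + l)*(2 + Y - l)
E(4)*o((0 - 1)*4, 1) = (2*4)*(-10 - ((0 - 1)*4)² - 5*1 + 7*((0 - 1)*4) + 1*((0 - 1)*4)) = 8*(-10 - (-1*4)² - 5 + 7*(-1*4) + 1*(-1*4)) = 8*(-10 - 1*(-4)² - 5 + 7*(-4) + 1*(-4)) = 8*(-10 - 1*16 - 5 - 28 - 4) = 8*(-10 - 16 - 5 - 28 - 4) = 8*(-63) = -504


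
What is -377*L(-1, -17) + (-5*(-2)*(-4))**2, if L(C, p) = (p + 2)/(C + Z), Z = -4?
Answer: 469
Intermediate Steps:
L(C, p) = (2 + p)/(-4 + C) (L(C, p) = (p + 2)/(C - 4) = (2 + p)/(-4 + C))
-377*L(-1, -17) + (-5*(-2)*(-4))**2 = -377*(2 - 17)/(-4 - 1) + (-5*(-2)*(-4))**2 = -377*(-15)/(-5) + (10*(-4))**2 = -(-377)*(-15)/5 + (-40)**2 = -377*3 + 1600 = -1131 + 1600 = 469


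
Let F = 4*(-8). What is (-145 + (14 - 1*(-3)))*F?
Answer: 4096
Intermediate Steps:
F = -32
(-145 + (14 - 1*(-3)))*F = (-145 + (14 - 1*(-3)))*(-32) = (-145 + (14 + 3))*(-32) = (-145 + 17)*(-32) = -128*(-32) = 4096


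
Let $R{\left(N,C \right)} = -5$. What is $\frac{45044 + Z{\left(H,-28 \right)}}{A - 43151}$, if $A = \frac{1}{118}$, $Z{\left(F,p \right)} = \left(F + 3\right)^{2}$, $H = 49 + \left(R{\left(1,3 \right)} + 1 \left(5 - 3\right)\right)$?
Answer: $- \frac{5598510}{5091817} \approx -1.0995$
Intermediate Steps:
$H = 46$ ($H = 49 - \left(5 - \left(5 - 3\right)\right) = 49 + \left(-5 + 1 \cdot 2\right) = 49 + \left(-5 + 2\right) = 49 - 3 = 46$)
$Z{\left(F,p \right)} = \left(3 + F\right)^{2}$
$A = \frac{1}{118} \approx 0.0084746$
$\frac{45044 + Z{\left(H,-28 \right)}}{A - 43151} = \frac{45044 + \left(3 + 46\right)^{2}}{\frac{1}{118} - 43151} = \frac{45044 + 49^{2}}{- \frac{5091817}{118}} = \left(45044 + 2401\right) \left(- \frac{118}{5091817}\right) = 47445 \left(- \frac{118}{5091817}\right) = - \frac{5598510}{5091817}$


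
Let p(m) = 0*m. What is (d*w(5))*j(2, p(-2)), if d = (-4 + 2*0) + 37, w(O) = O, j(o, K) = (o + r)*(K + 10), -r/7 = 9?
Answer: -100650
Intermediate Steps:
r = -63 (r = -7*9 = -63)
p(m) = 0
j(o, K) = (-63 + o)*(10 + K) (j(o, K) = (o - 63)*(K + 10) = (-63 + o)*(10 + K))
d = 33 (d = (-4 + 0) + 37 = -4 + 37 = 33)
(d*w(5))*j(2, p(-2)) = (33*5)*(-630 - 63*0 + 10*2 + 0*2) = 165*(-630 + 0 + 20 + 0) = 165*(-610) = -100650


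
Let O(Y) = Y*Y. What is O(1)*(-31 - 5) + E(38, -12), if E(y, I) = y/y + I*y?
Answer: -491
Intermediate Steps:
E(y, I) = 1 + I*y
O(Y) = Y²
O(1)*(-31 - 5) + E(38, -12) = 1²*(-31 - 5) + (1 - 12*38) = 1*(-36) + (1 - 456) = -36 - 455 = -491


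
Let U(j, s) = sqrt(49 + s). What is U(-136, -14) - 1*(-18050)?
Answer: 18050 + sqrt(35) ≈ 18056.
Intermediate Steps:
U(-136, -14) - 1*(-18050) = sqrt(49 - 14) - 1*(-18050) = sqrt(35) + 18050 = 18050 + sqrt(35)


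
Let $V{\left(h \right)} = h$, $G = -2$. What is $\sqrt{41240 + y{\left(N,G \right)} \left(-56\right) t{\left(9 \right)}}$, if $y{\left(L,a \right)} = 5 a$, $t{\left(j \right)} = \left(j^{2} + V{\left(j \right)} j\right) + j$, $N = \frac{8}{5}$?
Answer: $10 \sqrt{1370} \approx 370.14$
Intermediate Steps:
$N = \frac{8}{5}$ ($N = 8 \cdot \frac{1}{5} = \frac{8}{5} \approx 1.6$)
$t{\left(j \right)} = j + 2 j^{2}$ ($t{\left(j \right)} = \left(j^{2} + j j\right) + j = \left(j^{2} + j^{2}\right) + j = 2 j^{2} + j = j + 2 j^{2}$)
$\sqrt{41240 + y{\left(N,G \right)} \left(-56\right) t{\left(9 \right)}} = \sqrt{41240 + 5 \left(-2\right) \left(-56\right) 9 \left(1 + 2 \cdot 9\right)} = \sqrt{41240 + \left(-10\right) \left(-56\right) 9 \left(1 + 18\right)} = \sqrt{41240 + 560 \cdot 9 \cdot 19} = \sqrt{41240 + 560 \cdot 171} = \sqrt{41240 + 95760} = \sqrt{137000} = 10 \sqrt{1370}$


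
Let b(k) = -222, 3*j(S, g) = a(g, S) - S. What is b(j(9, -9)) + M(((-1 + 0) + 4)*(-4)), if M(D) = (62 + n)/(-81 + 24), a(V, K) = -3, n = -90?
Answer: -12626/57 ≈ -221.51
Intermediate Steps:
j(S, g) = -1 - S/3 (j(S, g) = (-3 - S)/3 = -1 - S/3)
M(D) = 28/57 (M(D) = (62 - 90)/(-81 + 24) = -28/(-57) = -28*(-1/57) = 28/57)
b(j(9, -9)) + M(((-1 + 0) + 4)*(-4)) = -222 + 28/57 = -12626/57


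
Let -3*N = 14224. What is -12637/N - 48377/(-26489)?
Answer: 1692338927/376779536 ≈ 4.4916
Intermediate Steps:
N = -14224/3 (N = -1/3*14224 = -14224/3 ≈ -4741.3)
-12637/N - 48377/(-26489) = -12637/(-14224/3) - 48377/(-26489) = -12637*(-3/14224) - 48377*(-1/26489) = 37911/14224 + 48377/26489 = 1692338927/376779536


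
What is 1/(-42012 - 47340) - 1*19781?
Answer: -1767471913/89352 ≈ -19781.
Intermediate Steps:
1/(-42012 - 47340) - 1*19781 = 1/(-89352) - 19781 = -1/89352 - 19781 = -1767471913/89352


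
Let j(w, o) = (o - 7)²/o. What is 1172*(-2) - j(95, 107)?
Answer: -260808/107 ≈ -2437.5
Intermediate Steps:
j(w, o) = (-7 + o)²/o
1172*(-2) - j(95, 107) = 1172*(-2) - (-7 + 107)²/107 = -2344 - 100²/107 = -2344 - 10000/107 = -260808/107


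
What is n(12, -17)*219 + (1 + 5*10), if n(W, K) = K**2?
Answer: 63342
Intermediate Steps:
n(12, -17)*219 + (1 + 5*10) = (-17)**2*219 + (1 + 5*10) = 289*219 + (1 + 50) = 63291 + 51 = 63342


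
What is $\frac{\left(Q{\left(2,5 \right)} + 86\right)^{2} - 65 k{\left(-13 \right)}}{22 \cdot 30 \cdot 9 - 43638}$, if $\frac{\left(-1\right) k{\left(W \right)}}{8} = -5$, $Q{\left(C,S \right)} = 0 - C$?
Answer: $- \frac{2228}{18849} \approx -0.1182$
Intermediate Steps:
$Q{\left(C,S \right)} = - C$
$k{\left(W \right)} = 40$ ($k{\left(W \right)} = \left(-8\right) \left(-5\right) = 40$)
$\frac{\left(Q{\left(2,5 \right)} + 86\right)^{2} - 65 k{\left(-13 \right)}}{22 \cdot 30 \cdot 9 - 43638} = \frac{\left(\left(-1\right) 2 + 86\right)^{2} - 2600}{22 \cdot 30 \cdot 9 - 43638} = \frac{\left(-2 + 86\right)^{2} - 2600}{660 \cdot 9 - 43638} = \frac{84^{2} - 2600}{5940 - 43638} = \frac{7056 - 2600}{-37698} = 4456 \left(- \frac{1}{37698}\right) = - \frac{2228}{18849}$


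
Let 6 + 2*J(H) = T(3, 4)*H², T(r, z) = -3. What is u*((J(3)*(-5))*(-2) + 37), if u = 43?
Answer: -5504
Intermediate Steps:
J(H) = -3 - 3*H²/2 (J(H) = -3 + (-3*H²)/2 = -3 - 3*H²/2)
u*((J(3)*(-5))*(-2) + 37) = 43*(((-3 - 3/2*3²)*(-5))*(-2) + 37) = 43*(((-3 - 3/2*9)*(-5))*(-2) + 37) = 43*(((-3 - 27/2)*(-5))*(-2) + 37) = 43*(-33/2*(-5)*(-2) + 37) = 43*((165/2)*(-2) + 37) = 43*(-165 + 37) = 43*(-128) = -5504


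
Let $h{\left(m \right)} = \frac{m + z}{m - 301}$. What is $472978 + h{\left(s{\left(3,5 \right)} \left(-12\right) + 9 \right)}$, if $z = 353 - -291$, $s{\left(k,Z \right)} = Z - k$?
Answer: $\frac{149460419}{316} \approx 4.7298 \cdot 10^{5}$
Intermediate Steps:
$z = 644$ ($z = 353 + 291 = 644$)
$h{\left(m \right)} = \frac{644 + m}{-301 + m}$ ($h{\left(m \right)} = \frac{m + 644}{m - 301} = \frac{644 + m}{-301 + m}$)
$472978 + h{\left(s{\left(3,5 \right)} \left(-12\right) + 9 \right)} = 472978 + \frac{644 + \left(\left(5 - 3\right) \left(-12\right) + 9\right)}{-301 + \left(\left(5 - 3\right) \left(-12\right) + 9\right)} = 472978 + \frac{644 + \left(2 \left(-12\right) + 9\right)}{-301 + \left(2 \left(-12\right) + 9\right)} = 472978 + \frac{644 + \left(-24 + 9\right)}{-301 + \left(-24 + 9\right)} = 472978 + \frac{644 - 15}{-301 - 15} = 472978 + \frac{1}{-316} \cdot 629 = 472978 - \frac{629}{316} = \frac{149460419}{316}$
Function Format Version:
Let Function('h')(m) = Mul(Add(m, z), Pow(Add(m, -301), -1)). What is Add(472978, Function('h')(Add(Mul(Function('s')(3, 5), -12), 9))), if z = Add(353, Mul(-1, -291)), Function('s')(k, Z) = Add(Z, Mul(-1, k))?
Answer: Rational(149460419, 316) ≈ 4.7298e+5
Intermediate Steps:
z = 644 (z = Add(353, 291) = 644)
Function('h')(m) = Mul(Pow(Add(-301, m), -1), Add(644, m)) (Function('h')(m) = Mul(Add(m, 644), Pow(Add(m, -301), -1)) = Mul(Add(644, m), Pow(Add(-301, m), -1)) = Mul(Pow(Add(-301, m), -1), Add(644, m)))
Add(472978, Function('h')(Add(Mul(Function('s')(3, 5), -12), 9))) = Add(472978, Mul(Pow(Add(-301, Add(Mul(Add(5, Mul(-1, 3)), -12), 9)), -1), Add(644, Add(Mul(Add(5, Mul(-1, 3)), -12), 9)))) = Add(472978, Mul(Pow(Add(-301, Add(Mul(Add(5, -3), -12), 9)), -1), Add(644, Add(Mul(Add(5, -3), -12), 9)))) = Add(472978, Mul(Pow(Add(-301, Add(Mul(2, -12), 9)), -1), Add(644, Add(Mul(2, -12), 9)))) = Add(472978, Mul(Pow(Add(-301, Add(-24, 9)), -1), Add(644, Add(-24, 9)))) = Add(472978, Mul(Pow(Add(-301, -15), -1), Add(644, -15))) = Add(472978, Mul(Pow(-316, -1), 629)) = Add(472978, Mul(Rational(-1, 316), 629)) = Add(472978, Rational(-629, 316)) = Rational(149460419, 316)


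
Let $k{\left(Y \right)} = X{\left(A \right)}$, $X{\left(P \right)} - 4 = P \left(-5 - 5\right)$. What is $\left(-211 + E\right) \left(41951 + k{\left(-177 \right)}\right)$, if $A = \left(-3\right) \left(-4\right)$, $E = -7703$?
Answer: $-331082190$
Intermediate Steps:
$A = 12$
$X{\left(P \right)} = 4 - 10 P$ ($X{\left(P \right)} = 4 + P \left(-5 - 5\right) = 4 + P \left(-10\right) = 4 - 10 P$)
$k{\left(Y \right)} = -116$ ($k{\left(Y \right)} = 4 - 120 = -116$)
$\left(-211 + E\right) \left(41951 + k{\left(-177 \right)}\right) = \left(-211 - 7703\right) \left(41951 - 116\right) = \left(-7914\right) 41835 = -331082190$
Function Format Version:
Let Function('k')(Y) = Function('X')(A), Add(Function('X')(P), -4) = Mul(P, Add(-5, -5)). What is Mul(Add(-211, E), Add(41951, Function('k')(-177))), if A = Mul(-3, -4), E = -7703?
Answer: -331082190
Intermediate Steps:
A = 12
Function('X')(P) = Add(4, Mul(-10, P)) (Function('X')(P) = Add(4, Mul(P, Add(-5, -5))) = Add(4, Mul(P, -10)) = Add(4, Mul(-10, P)))
Function('k')(Y) = -116 (Function('k')(Y) = Add(4, Mul(-10, 12)) = Add(4, -120) = -116)
Mul(Add(-211, E), Add(41951, Function('k')(-177))) = Mul(Add(-211, -7703), Add(41951, -116)) = Mul(-7914, 41835) = -331082190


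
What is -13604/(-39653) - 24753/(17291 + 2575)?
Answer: -12478485/13820114 ≈ -0.90292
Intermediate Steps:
-13604/(-39653) - 24753/(17291 + 2575) = -13604*(-1/39653) - 24753/19866 = 716/2087 - 24753*1/19866 = 716/2087 - 8251/6622 = -12478485/13820114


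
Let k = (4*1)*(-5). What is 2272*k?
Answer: -45440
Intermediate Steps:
k = -20 (k = 4*(-5) = -20)
2272*k = 2272*(-20) = -45440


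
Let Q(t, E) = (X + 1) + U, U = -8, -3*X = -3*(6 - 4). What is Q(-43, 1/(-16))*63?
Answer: -315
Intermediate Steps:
X = 2 (X = -(-1)*(6 - 4) = -(-1)*2 = -1/3*(-6) = 2)
Q(t, E) = -5 (Q(t, E) = (2 + 1) - 8 = 3 - 8 = -5)
Q(-43, 1/(-16))*63 = -5*63 = -315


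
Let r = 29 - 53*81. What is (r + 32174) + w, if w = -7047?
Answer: 20863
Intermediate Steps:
r = -4264 (r = 29 - 4293 = -4264)
(r + 32174) + w = (-4264 + 32174) - 7047 = 27910 - 7047 = 20863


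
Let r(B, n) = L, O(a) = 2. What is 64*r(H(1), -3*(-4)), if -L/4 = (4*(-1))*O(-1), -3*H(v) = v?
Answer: 2048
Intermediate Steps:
H(v) = -v/3
L = 32 (L = -4*4*(-1)*2 = -(-16)*2 = -4*(-8) = 32)
r(B, n) = 32
64*r(H(1), -3*(-4)) = 64*32 = 2048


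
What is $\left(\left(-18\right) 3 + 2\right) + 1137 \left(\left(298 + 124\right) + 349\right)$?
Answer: $876575$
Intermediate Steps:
$\left(\left(-18\right) 3 + 2\right) + 1137 \left(\left(298 + 124\right) + 349\right) = \left(-54 + 2\right) + 1137 \left(422 + 349\right) = -52 + 1137 \cdot 771 = -52 + 876627 = 876575$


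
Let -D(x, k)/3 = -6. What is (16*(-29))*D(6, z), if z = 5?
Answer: -8352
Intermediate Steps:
D(x, k) = 18 (D(x, k) = -3*(-6) = 18)
(16*(-29))*D(6, z) = (16*(-29))*18 = -464*18 = -8352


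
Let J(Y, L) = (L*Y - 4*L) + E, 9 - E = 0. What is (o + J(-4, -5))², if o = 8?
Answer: 3249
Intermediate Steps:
E = 9 (E = 9 - 1*0 = 9 + 0 = 9)
J(Y, L) = 9 - 4*L + L*Y (J(Y, L) = (L*Y - 4*L) + 9 = (-4*L + L*Y) + 9 = 9 - 4*L + L*Y)
(o + J(-4, -5))² = (8 + (9 - 4*(-5) - 5*(-4)))² = (8 + (9 + 20 + 20))² = (8 + 49)² = 57² = 3249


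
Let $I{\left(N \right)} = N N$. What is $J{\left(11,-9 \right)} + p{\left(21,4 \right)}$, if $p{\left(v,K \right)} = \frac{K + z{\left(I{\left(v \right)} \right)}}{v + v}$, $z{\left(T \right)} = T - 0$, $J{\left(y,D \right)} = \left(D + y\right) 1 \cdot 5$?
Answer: $\frac{865}{42} \approx 20.595$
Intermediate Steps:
$I{\left(N \right)} = N^{2}$
$J{\left(y,D \right)} = 5 D + 5 y$ ($J{\left(y,D \right)} = \left(D + y\right) 5 = 5 D + 5 y$)
$z{\left(T \right)} = T$ ($z{\left(T \right)} = T + 0 = T$)
$p{\left(v,K \right)} = \frac{K + v^{2}}{2 v}$ ($p{\left(v,K \right)} = \frac{K + v^{2}}{v + v} = \frac{K + v^{2}}{2 v}$)
$J{\left(11,-9 \right)} + p{\left(21,4 \right)} = \left(5 \left(-9\right) + 5 \cdot 11\right) + \frac{4 + 21^{2}}{2 \cdot 21} = \left(-45 + 55\right) + \frac{1}{2} \cdot \frac{1}{21} \left(4 + 441\right) = 10 + \frac{1}{2} \cdot \frac{1}{21} \cdot 445 = 10 + \frac{445}{42} = \frac{865}{42}$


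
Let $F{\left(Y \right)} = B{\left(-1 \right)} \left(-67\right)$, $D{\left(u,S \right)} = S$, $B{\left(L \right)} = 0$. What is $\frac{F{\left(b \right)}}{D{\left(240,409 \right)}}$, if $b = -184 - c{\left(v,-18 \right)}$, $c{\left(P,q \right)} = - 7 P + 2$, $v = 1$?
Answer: $0$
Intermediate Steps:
$c{\left(P,q \right)} = 2 - 7 P$
$b = -179$ ($b = -184 - \left(2 - 7\right) = -184 - -5 = -184 + 5 = -179$)
$F{\left(Y \right)} = 0$ ($F{\left(Y \right)} = 0 \left(-67\right) = 0$)
$\frac{F{\left(b \right)}}{D{\left(240,409 \right)}} = \frac{0}{409} = 0 \cdot \frac{1}{409} = 0$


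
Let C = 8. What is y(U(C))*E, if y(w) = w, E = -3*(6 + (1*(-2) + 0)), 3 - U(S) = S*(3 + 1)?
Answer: 348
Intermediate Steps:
U(S) = 3 - 4*S (U(S) = 3 - S*(3 + 1) = 3 - S*4 = 3 - 4*S)
E = -12 (E = -3*(6 + (-2 + 0)) = -3*(6 - 2) = -3*4 = -12)
y(U(C))*E = (3 - 4*8)*(-12) = (3 - 32)*(-12) = -29*(-12) = 348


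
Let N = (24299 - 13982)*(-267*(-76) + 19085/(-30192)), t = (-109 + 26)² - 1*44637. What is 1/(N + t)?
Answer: 10064/2106478674909 ≈ 4.7776e-9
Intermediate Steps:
t = -37748 (t = (-83)² - 44637 = 6889 - 44637 = -37748)
N = 2106858570781/10064 (N = 10317*(20292 + 19085*(-1/30192)) = 10317*(20292 - 19085/30192) = 10317*(612636979/30192) = 2106858570781/10064 ≈ 2.0935e+8)
1/(N + t) = 1/(2106858570781/10064 - 37748) = 1/(2106478674909/10064) = 10064/2106478674909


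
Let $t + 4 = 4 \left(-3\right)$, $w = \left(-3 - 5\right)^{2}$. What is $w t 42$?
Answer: $-43008$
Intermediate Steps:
$w = 64$ ($w = \left(-3 - 5\right)^{2} = \left(-8\right)^{2} = 64$)
$t = -16$ ($t = -4 + 4 \left(-3\right) = -4 - 12 = -16$)
$w t 42 = 64 \left(-16\right) 42 = \left(-1024\right) 42 = -43008$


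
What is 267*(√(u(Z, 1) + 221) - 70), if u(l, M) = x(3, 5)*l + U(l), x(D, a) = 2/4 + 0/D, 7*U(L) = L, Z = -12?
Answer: -18690 + 267*√10451/7 ≈ -14791.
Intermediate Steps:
U(L) = L/7
x(D, a) = ½ (x(D, a) = 2*(¼) + 0 = ½ + 0 = ½)
u(l, M) = 9*l/14 (u(l, M) = l/2 + l/7 = 9*l/14)
267*(√(u(Z, 1) + 221) - 70) = 267*(√((9/14)*(-12) + 221) - 70) = 267*(√(-54/7 + 221) - 70) = 267*(√(1493/7) - 70) = 267*(√10451/7 - 70) = 267*(-70 + √10451/7) = -18690 + 267*√10451/7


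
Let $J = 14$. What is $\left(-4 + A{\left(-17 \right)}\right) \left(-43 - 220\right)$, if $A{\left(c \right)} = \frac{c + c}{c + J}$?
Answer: $- \frac{5786}{3} \approx -1928.7$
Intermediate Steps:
$A{\left(c \right)} = \frac{2 c}{14 + c}$ ($A{\left(c \right)} = \frac{c + c}{c + 14} = \frac{2 c}{14 + c}$)
$\left(-4 + A{\left(-17 \right)}\right) \left(-43 - 220\right) = \left(-4 + 2 \left(-17\right) \frac{1}{14 - 17}\right) \left(-43 - 220\right) = \left(-4 + 2 \left(-17\right) \frac{1}{-3}\right) \left(-263\right) = \left(-4 + 2 \left(-17\right) \left(- \frac{1}{3}\right)\right) \left(-263\right) = \left(-4 + \frac{34}{3}\right) \left(-263\right) = \frac{22}{3} \left(-263\right) = - \frac{5786}{3}$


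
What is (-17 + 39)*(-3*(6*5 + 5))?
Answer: -2310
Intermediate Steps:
(-17 + 39)*(-3*(6*5 + 5)) = 22*(-3*(30 + 5)) = 22*(-3*35) = 22*(-105) = -2310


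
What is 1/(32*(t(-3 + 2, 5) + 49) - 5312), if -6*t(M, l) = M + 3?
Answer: -3/11264 ≈ -0.00026633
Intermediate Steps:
t(M, l) = -1/2 - M/6 (t(M, l) = -(M + 3)/6 = -(3 + M)/6 = -1/2 - M/6)
1/(32*(t(-3 + 2, 5) + 49) - 5312) = 1/(32*((-1/2 - (-3 + 2)/6) + 49) - 5312) = 1/(32*((-1/2 - 1/6*(-1)) + 49) - 5312) = 1/(32*((-1/2 + 1/6) + 49) - 5312) = 1/(32*(-1/3 + 49) - 5312) = 1/(32*(146/3) - 5312) = 1/(4672/3 - 5312) = 1/(-11264/3) = -3/11264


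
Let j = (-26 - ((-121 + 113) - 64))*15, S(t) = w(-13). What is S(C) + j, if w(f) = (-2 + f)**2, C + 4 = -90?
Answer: 915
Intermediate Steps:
C = -94 (C = -4 - 90 = -94)
S(t) = 225 (S(t) = (-2 - 13)**2 = (-15)**2 = 225)
j = 690 (j = (-26 - (-8 - 64))*15 = (-26 - 1*(-72))*15 = (-26 + 72)*15 = 46*15 = 690)
S(C) + j = 225 + 690 = 915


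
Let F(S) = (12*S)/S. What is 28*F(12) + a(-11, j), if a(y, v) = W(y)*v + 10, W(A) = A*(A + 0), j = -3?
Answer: -17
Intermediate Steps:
W(A) = A² (W(A) = A*A = A²)
F(S) = 12
a(y, v) = 10 + v*y² (a(y, v) = y²*v + 10 = v*y² + 10 = 10 + v*y²)
28*F(12) + a(-11, j) = 28*12 + (10 - 3*(-11)²) = 336 + (10 - 3*121) = 336 + (10 - 363) = 336 - 353 = -17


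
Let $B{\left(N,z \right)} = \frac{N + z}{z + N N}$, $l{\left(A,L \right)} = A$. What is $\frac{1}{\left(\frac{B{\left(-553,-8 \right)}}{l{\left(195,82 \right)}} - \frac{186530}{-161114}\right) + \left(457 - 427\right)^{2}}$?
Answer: $\frac{1601236725205}{1442966872087566} \approx 0.0011097$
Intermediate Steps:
$B{\left(N,z \right)} = \frac{N + z}{z + N^{2}}$
$\frac{1}{\left(\frac{B{\left(-553,-8 \right)}}{l{\left(195,82 \right)}} - \frac{186530}{-161114}\right) + \left(457 - 427\right)^{2}} = \frac{1}{\left(\frac{\frac{1}{-8 + \left(-553\right)^{2}} \left(-553 - 8\right)}{195} - \frac{186530}{-161114}\right) + \left(457 - 427\right)^{2}} = \frac{1}{\left(\frac{1}{-8 + 305809} \left(-561\right) \frac{1}{195} - - \frac{93265}{80557}\right) + 30^{2}} = \frac{1}{\left(\frac{1}{305801} \left(-561\right) \frac{1}{195} + \frac{93265}{80557}\right) + 900} = \frac{1}{\left(\left(- \frac{561}{305801}\right) \frac{1}{195} + \frac{93265}{80557}\right) + 900} = \frac{1}{\left(- \frac{187}{19877065} + \frac{93265}{80557}\right) + 900} = \frac{1}{\frac{1853819403066}{1601236725205} + 900} = \frac{1}{\frac{1442966872087566}{1601236725205}} = \frac{1601236725205}{1442966872087566}$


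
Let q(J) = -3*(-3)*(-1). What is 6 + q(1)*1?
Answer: -3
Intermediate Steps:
q(J) = -9 (q(J) = 9*(-1) = -9)
6 + q(1)*1 = 6 - 9*1 = 6 - 9 = -3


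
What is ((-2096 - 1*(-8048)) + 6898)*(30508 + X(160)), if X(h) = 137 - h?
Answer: 391732250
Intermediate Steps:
((-2096 - 1*(-8048)) + 6898)*(30508 + X(160)) = ((-2096 - 1*(-8048)) + 6898)*(30508 + (137 - 1*160)) = ((-2096 + 8048) + 6898)*(30508 + (137 - 160)) = (5952 + 6898)*(30508 - 23) = 12850*30485 = 391732250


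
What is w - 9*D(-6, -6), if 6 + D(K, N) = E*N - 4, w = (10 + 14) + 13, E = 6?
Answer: 451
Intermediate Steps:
w = 37 (w = 24 + 13 = 37)
D(K, N) = -10 + 6*N (D(K, N) = -6 + (6*N - 4) = -6 + (-4 + 6*N) = -10 + 6*N)
w - 9*D(-6, -6) = 37 - 9*(-10 + 6*(-6)) = 37 - 9*(-10 - 36) = 37 - 9*(-46) = 37 + 414 = 451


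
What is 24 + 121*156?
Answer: 18900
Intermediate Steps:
24 + 121*156 = 24 + 18876 = 18900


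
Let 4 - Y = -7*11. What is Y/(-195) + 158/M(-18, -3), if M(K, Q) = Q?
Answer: -10351/195 ≈ -53.082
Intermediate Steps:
Y = 81 (Y = 4 - (-7)*11 = 4 - 1*(-77) = 4 + 77 = 81)
Y/(-195) + 158/M(-18, -3) = 81/(-195) + 158/(-3) = 81*(-1/195) + 158*(-⅓) = -27/65 - 158/3 = -10351/195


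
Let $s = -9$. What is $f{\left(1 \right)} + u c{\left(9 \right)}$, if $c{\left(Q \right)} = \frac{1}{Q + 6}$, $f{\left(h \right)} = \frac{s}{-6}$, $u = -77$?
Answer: $- \frac{109}{30} \approx -3.6333$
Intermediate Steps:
$f{\left(h \right)} = \frac{3}{2}$ ($f{\left(h \right)} = - \frac{9}{-6} = \left(-9\right) \left(- \frac{1}{6}\right) = \frac{3}{2}$)
$c{\left(Q \right)} = \frac{1}{6 + Q}$
$f{\left(1 \right)} + u c{\left(9 \right)} = \frac{3}{2} - \frac{77}{6 + 9} = \frac{3}{2} - \frac{77}{15} = - \frac{109}{30}$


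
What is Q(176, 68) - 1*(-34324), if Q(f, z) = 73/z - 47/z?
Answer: 1167029/34 ≈ 34324.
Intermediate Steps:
Q(f, z) = 26/z
Q(176, 68) - 1*(-34324) = 26/68 - 1*(-34324) = 26*(1/68) + 34324 = 13/34 + 34324 = 1167029/34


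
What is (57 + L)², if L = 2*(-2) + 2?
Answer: 3025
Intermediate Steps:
L = -2 (L = -4 + 2 = -2)
(57 + L)² = (57 - 2)² = 55² = 3025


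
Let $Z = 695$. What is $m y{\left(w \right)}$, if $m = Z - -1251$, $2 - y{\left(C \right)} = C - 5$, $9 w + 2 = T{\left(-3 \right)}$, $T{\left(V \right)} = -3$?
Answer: $\frac{132328}{9} \approx 14703.0$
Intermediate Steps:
$w = - \frac{5}{9}$ ($w = - \frac{2}{9} + \frac{1}{9} \left(-3\right) = - \frac{2}{9} - \frac{1}{3} = - \frac{5}{9} \approx -0.55556$)
$y{\left(C \right)} = 7 - C$ ($y{\left(C \right)} = 2 - \left(C - 5\right) = 2 - \left(-5 + C\right) = 7 - C$)
$m = 1946$ ($m = 695 - -1251 = 695 + 1251 = 1946$)
$m y{\left(w \right)} = 1946 \left(7 - - \frac{5}{9}\right) = 1946 \left(7 + \frac{5}{9}\right) = 1946 \cdot \frac{68}{9} = \frac{132328}{9}$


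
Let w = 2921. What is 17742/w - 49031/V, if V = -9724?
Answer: 315742759/28403804 ≈ 11.116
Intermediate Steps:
17742/w - 49031/V = 17742/2921 - 49031/(-9724) = 17742*(1/2921) - 49031*(-1/9724) = 17742/2921 + 49031/9724 = 315742759/28403804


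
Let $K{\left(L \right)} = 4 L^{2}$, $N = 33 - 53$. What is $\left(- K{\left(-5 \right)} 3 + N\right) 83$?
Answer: $-26560$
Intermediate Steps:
$N = -20$
$\left(- K{\left(-5 \right)} 3 + N\right) 83 = \left(- 4 \left(-5\right)^{2} \cdot 3 - 20\right) 83 = \left(- 4 \cdot 25 \cdot 3 - 20\right) 83 = \left(\left(-1\right) 100 \cdot 3 - 20\right) 83 = \left(\left(-100\right) 3 - 20\right) 83 = \left(-300 - 20\right) 83 = \left(-320\right) 83 = -26560$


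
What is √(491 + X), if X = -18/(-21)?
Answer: √24101/7 ≈ 22.178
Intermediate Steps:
X = 6/7 (X = -18*(-1/21) = 6/7 ≈ 0.85714)
√(491 + X) = √(491 + 6/7) = √(3443/7) = √24101/7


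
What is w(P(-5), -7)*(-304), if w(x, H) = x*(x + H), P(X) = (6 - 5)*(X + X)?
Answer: -51680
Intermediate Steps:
P(X) = 2*X (P(X) = 1*(2*X) = 2*X)
w(x, H) = x*(H + x)
w(P(-5), -7)*(-304) = ((2*(-5))*(-7 + 2*(-5)))*(-304) = -10*(-7 - 10)*(-304) = -10*(-17)*(-304) = 170*(-304) = -51680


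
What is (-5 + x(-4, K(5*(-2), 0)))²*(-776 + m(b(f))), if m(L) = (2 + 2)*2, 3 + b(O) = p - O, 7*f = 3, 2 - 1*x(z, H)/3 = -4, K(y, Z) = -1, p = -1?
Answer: -129792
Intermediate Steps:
x(z, H) = 18 (x(z, H) = 6 - 3*(-4) = 6 + 12 = 18)
f = 3/7 (f = (⅐)*3 = 3/7 ≈ 0.42857)
b(O) = -4 - O (b(O) = -3 + (-1 - O) = -4 - O)
m(L) = 8 (m(L) = 4*2 = 8)
(-5 + x(-4, K(5*(-2), 0)))²*(-776 + m(b(f))) = (-5 + 18)²*(-776 + 8) = 13²*(-768) = 169*(-768) = -129792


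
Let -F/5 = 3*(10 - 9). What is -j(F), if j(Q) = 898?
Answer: -898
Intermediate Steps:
F = -15 (F = -15*(10 - 9) = -15 ≈ -15.000)
-j(F) = -1*898 = -898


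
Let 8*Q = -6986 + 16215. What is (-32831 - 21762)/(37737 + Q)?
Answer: -436744/311125 ≈ -1.4038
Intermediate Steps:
Q = 9229/8 (Q = (-6986 + 16215)/8 = (⅛)*9229 = 9229/8 ≈ 1153.6)
(-32831 - 21762)/(37737 + Q) = (-32831 - 21762)/(37737 + 9229/8) = -54593/311125/8 = -54593*8/311125 = -436744/311125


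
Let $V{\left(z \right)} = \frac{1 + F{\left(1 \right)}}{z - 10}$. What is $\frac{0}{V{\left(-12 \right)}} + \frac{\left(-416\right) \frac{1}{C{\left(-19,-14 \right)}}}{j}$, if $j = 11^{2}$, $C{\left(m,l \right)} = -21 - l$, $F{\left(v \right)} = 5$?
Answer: $\frac{416}{847} \approx 0.49115$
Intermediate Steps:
$V{\left(z \right)} = \frac{6}{-10 + z}$ ($V{\left(z \right)} = \frac{1 + 5}{z - 10} = \frac{6}{-10 + z}$)
$j = 121$
$\frac{0}{V{\left(-12 \right)}} + \frac{\left(-416\right) \frac{1}{C{\left(-19,-14 \right)}}}{j} = \frac{0}{6 \frac{1}{-10 - 12}} + \frac{\left(-416\right) \frac{1}{-21 - -14}}{121} = \frac{0}{6 \frac{1}{-22}} + - \frac{416}{-21 + 14} \cdot \frac{1}{121} = \frac{0}{6 \left(- \frac{1}{22}\right)} + - \frac{416}{-7} \cdot \frac{1}{121} = \frac{0}{- \frac{3}{11}} + \left(-416\right) \left(- \frac{1}{7}\right) \frac{1}{121} = 0 \left(- \frac{11}{3}\right) + \frac{416}{7} \cdot \frac{1}{121} = 0 + \frac{416}{847} = \frac{416}{847}$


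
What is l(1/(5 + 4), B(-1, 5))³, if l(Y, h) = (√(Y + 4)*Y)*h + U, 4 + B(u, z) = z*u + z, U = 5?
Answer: 33335/243 - 221068*√37/19683 ≈ 68.863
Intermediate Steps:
B(u, z) = -4 + z + u*z (B(u, z) = -4 + (z*u + z) = -4 + (u*z + z) = -4 + (z + u*z) = -4 + z + u*z)
l(Y, h) = 5 + Y*h*√(4 + Y) (l(Y, h) = (√(Y + 4)*Y)*h + 5 = (√(4 + Y)*Y)*h + 5 = (Y*√(4 + Y))*h + 5 = Y*h*√(4 + Y) + 5 = 5 + Y*h*√(4 + Y))
l(1/(5 + 4), B(-1, 5))³ = (5 + (-4 + 5 - 1*5)*√(4 + 1/(5 + 4))/(5 + 4))³ = (5 + (-4 + 5 - 5)*√(4 + 1/9)/9)³ = (5 + (⅑)*(-4)*√(4 + ⅑))³ = (5 + (⅑)*(-4)*√(37/9))³ = (5 + (⅑)*(-4)*(√37/3))³ = (5 - 4*√37/27)³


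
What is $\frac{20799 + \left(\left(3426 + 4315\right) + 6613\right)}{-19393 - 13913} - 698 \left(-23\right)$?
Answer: $\frac{534659371}{33306} \approx 16053.0$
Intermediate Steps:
$\frac{20799 + \left(\left(3426 + 4315\right) + 6613\right)}{-19393 - 13913} - 698 \left(-23\right) = \frac{20799 + \left(7741 + 6613\right)}{-33306} - -16054 = \left(20799 + 14354\right) \left(- \frac{1}{33306}\right) + 16054 = 35153 \left(- \frac{1}{33306}\right) + 16054 = - \frac{35153}{33306} + 16054 = \frac{534659371}{33306}$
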